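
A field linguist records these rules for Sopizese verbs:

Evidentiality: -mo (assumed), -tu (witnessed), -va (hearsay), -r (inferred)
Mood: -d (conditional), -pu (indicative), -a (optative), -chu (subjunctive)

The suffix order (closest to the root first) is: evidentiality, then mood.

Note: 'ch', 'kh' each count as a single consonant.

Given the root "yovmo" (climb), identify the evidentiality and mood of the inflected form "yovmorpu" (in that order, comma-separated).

Segment: yovmo-r-pu.
evidentiality: -r → inferred.
mood: -pu → indicative.

inferred, indicative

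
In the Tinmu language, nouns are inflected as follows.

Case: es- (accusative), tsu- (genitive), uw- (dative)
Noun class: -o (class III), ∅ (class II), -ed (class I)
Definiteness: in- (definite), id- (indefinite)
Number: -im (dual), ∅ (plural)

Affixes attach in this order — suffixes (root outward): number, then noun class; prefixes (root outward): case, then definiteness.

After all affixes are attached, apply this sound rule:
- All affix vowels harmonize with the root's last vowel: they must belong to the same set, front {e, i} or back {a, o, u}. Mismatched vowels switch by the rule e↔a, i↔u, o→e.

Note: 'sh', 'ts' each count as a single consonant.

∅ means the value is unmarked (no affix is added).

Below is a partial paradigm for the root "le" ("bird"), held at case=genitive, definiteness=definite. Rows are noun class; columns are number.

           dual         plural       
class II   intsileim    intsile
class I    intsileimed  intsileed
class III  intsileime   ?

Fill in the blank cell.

number = plural: zero marking, form stays le.
Attach noun class class III -o → leo.
Attach case genitive tsu- → tsuleo.
Attach definiteness definite in- → intsuleo.
Apply vowel harmony: intsuleo → intsilee.

intsilee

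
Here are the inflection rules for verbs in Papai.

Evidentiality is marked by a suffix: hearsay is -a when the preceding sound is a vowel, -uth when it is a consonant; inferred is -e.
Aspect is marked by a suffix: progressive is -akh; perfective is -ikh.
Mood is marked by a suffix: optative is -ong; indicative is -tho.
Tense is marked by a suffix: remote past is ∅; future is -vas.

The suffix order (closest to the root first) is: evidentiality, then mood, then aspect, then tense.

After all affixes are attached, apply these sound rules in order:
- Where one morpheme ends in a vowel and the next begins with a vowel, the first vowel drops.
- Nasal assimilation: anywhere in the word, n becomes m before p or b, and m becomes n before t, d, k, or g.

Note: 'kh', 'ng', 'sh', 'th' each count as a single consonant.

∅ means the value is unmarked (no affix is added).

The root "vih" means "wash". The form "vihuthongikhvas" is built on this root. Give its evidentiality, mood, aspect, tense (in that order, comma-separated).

Segment: vih-uth-ong-ikh-vas.
evidentiality: -a/uth → hearsay.
mood: -ong → optative.
aspect: -ikh → perfective.
tense: -vas → future.

hearsay, optative, perfective, future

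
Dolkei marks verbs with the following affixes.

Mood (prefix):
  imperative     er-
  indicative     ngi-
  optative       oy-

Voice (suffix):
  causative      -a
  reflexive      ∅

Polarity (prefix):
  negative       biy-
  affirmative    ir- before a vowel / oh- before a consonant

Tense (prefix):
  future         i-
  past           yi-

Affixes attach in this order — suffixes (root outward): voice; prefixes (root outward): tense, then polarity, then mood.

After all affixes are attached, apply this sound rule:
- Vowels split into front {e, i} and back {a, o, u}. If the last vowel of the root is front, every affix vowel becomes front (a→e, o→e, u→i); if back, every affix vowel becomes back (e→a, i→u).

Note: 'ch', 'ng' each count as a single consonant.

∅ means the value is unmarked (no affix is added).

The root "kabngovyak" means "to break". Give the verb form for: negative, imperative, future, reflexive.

Attach tense future i- → ikabngovyak.
Attach polarity negative biy- → biyikabngovyak.
voice = reflexive: zero marking, form stays biyikabngovyak.
Attach mood imperative er- → erbiyikabngovyak.
Apply vowel harmony: erbiyikabngovyak → arbuyukabngovyak.

arbuyukabngovyak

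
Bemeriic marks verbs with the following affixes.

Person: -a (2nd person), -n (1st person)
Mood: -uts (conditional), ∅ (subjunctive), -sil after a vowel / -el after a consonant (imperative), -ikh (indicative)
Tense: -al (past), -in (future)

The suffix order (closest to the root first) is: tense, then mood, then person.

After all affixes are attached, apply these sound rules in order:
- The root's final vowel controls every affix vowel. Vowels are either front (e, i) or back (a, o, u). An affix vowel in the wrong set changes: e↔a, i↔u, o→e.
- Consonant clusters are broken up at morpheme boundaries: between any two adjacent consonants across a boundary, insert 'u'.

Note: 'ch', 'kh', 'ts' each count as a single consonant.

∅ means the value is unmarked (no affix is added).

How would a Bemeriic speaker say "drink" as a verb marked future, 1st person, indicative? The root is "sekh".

sekhinikhun

Attach tense future -in → sekhin.
Attach mood indicative -ikh → sekhinikh.
Attach person 1st person -n → sekhinikhn.
Vowel harmony: no change.
Apply epenthesis: sekhinikhn → sekhinikhun.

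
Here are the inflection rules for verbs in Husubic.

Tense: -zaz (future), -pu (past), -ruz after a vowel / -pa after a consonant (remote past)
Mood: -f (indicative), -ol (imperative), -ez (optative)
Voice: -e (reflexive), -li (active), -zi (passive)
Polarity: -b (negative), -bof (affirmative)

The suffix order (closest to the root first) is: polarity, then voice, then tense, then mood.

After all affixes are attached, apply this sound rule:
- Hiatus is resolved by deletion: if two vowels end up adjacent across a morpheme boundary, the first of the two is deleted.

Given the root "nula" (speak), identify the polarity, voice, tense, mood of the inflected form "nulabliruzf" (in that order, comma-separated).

negative, active, remote past, indicative

Segment: nula-b-li-ruz-f.
polarity: -b → negative.
voice: -li → active.
tense: -ruz/pa → remote past.
mood: -f → indicative.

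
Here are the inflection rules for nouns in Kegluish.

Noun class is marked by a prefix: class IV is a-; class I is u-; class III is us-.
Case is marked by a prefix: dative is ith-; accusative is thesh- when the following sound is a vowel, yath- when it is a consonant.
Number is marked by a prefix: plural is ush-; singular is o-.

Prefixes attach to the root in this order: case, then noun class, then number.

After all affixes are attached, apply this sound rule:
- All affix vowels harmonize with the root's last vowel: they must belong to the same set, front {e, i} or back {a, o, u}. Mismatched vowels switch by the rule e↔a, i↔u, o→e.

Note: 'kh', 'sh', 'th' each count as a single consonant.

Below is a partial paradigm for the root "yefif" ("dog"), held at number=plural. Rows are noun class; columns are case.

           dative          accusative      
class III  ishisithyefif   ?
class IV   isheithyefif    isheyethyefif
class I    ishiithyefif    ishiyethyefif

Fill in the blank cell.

Attach case accusative yath- (before consonant 'y') → yathyefif.
Attach noun class class III us- → usyathyefif.
Attach number plural ush- → ushusyathyefif.
Apply vowel harmony: ushusyathyefif → ishisyethyefif.

ishisyethyefif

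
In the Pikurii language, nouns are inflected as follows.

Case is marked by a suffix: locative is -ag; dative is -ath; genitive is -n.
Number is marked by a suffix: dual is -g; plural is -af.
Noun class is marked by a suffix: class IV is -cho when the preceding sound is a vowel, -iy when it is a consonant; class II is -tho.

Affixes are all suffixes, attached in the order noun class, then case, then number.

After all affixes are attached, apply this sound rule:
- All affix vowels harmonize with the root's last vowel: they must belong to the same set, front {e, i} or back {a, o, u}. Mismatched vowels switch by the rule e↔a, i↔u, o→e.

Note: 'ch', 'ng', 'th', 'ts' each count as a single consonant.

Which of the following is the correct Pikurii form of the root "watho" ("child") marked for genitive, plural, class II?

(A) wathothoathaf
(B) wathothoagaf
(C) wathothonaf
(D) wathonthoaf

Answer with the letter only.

Attach noun class class II -tho → wathotho.
Attach case genitive -n → wathothon.
Attach number plural -af → wathothonaf.
Vowel harmony: no change.
So the correct form is wathothonaf, option (C).
(D) wathonthoaf is wrong: it has the affixes in the wrong order.
(B) wathothoagaf is wrong: it uses locative instead of genitive for case.
(A) wathothoathaf is wrong: it uses dative instead of genitive for case.

C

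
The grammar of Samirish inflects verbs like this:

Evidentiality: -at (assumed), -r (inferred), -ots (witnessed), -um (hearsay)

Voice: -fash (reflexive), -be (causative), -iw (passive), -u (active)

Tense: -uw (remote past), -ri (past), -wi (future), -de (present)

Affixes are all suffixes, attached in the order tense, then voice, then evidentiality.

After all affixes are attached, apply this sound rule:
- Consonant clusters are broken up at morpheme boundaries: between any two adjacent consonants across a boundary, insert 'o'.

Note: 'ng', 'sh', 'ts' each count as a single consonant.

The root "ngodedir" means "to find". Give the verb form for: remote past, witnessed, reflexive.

Attach tense remote past -uw → ngodediruw.
Attach voice reflexive -fash → ngodediruwfash.
Attach evidentiality witnessed -ots → ngodediruwfashots.
Apply epenthesis: ngodediruwfashots → ngodediruwofashots.

ngodediruwofashots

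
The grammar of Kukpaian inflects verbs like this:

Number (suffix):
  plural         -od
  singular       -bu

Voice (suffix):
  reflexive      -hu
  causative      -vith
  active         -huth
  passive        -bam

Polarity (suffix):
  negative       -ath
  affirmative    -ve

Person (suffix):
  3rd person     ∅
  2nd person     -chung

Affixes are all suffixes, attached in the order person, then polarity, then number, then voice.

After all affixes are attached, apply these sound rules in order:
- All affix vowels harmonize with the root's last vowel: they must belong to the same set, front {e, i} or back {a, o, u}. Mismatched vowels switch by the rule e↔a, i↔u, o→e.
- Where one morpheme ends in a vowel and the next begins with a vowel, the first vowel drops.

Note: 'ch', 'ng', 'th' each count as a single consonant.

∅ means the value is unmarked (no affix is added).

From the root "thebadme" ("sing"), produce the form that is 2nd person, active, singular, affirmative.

Attach person 2nd person -chung → thebadmechung.
Attach polarity affirmative -ve → thebadmechungve.
Attach number singular -bu → thebadmechungvebu.
Attach voice active -huth → thebadmechungvebuhuth.
Apply vowel harmony: thebadmechungvebuhuth → thebadmechingvebihith.
Vowel deletion: no change.

thebadmechingvebihith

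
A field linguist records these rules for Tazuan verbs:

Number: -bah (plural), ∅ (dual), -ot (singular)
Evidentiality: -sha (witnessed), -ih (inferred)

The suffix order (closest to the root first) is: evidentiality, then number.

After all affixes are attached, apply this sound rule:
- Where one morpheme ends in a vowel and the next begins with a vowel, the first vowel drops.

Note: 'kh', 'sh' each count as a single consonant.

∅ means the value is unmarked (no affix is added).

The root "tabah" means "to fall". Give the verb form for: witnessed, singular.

Attach evidentiality witnessed -sha → tabahsha.
Attach number singular -ot → tabahshaot.
Apply vowel deletion: tabahshaot → tabahshot.

tabahshot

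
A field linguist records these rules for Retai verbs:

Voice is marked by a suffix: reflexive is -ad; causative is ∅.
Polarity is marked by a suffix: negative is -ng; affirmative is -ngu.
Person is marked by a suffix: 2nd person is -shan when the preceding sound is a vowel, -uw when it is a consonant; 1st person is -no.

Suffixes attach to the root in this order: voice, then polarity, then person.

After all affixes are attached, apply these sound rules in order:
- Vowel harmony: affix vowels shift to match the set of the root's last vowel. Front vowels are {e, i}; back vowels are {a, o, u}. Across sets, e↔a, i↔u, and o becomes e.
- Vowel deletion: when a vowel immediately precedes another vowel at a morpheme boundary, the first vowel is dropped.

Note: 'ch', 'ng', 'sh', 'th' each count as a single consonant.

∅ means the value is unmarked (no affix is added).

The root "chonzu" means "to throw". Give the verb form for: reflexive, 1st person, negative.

Attach voice reflexive -ad → chonzuad.
Attach polarity negative -ng → chonzuadng.
Attach person 1st person -no → chonzuadngno.
Vowel harmony: no change.
Apply vowel deletion: chonzuadngno → chonzadngno.

chonzadngno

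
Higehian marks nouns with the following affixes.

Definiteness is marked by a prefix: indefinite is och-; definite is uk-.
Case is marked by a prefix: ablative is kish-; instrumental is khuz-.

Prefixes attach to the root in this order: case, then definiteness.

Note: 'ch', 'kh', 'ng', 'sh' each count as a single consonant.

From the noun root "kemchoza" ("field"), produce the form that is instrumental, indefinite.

Attach case instrumental khuz- → khuzkemchoza.
Attach definiteness indefinite och- → ochkhuzkemchoza.

ochkhuzkemchoza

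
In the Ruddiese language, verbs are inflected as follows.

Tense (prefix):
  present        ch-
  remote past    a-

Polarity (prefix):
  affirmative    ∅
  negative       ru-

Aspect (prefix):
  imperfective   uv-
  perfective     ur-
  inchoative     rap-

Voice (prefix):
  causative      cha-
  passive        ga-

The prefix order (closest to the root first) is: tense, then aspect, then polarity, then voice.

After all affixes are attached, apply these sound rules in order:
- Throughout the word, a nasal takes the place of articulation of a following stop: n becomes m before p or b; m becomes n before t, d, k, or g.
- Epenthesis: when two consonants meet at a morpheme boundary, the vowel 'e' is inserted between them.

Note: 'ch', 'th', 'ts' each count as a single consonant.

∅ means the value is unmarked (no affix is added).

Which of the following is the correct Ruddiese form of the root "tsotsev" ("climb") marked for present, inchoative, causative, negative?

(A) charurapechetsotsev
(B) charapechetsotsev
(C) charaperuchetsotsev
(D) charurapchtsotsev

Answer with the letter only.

A

Attach tense present ch- → chtsotsev.
Attach aspect inchoative rap- → rapchtsotsev.
Attach polarity negative ru- → rurapchtsotsev.
Attach voice causative cha- → charurapchtsotsev.
Nasal assimilation: no change.
Apply epenthesis: charurapchtsotsev → charurapechetsotsev.
So the correct form is charurapechetsotsev, option (A).
(C) charaperuchetsotsev is wrong: it has the affixes in the wrong order.
(B) charapechetsotsev is wrong: it uses affirmative instead of negative for polarity.
(D) charurapchtsotsev is wrong: it fails to apply the sound rule(s).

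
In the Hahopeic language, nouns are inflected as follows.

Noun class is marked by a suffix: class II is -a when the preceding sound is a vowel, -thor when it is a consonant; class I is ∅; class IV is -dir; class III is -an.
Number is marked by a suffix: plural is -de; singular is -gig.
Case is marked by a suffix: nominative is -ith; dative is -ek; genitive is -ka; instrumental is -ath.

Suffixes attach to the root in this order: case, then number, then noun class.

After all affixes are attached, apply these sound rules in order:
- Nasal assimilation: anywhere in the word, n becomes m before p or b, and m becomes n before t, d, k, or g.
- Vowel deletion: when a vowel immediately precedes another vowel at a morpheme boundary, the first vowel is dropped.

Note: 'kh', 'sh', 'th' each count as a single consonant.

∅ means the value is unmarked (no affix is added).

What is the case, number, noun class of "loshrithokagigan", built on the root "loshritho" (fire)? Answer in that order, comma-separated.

Segment: loshritho-ka-gig-an.
case: -ka → genitive.
number: -gig → singular.
noun class: -an → class III.

genitive, singular, class III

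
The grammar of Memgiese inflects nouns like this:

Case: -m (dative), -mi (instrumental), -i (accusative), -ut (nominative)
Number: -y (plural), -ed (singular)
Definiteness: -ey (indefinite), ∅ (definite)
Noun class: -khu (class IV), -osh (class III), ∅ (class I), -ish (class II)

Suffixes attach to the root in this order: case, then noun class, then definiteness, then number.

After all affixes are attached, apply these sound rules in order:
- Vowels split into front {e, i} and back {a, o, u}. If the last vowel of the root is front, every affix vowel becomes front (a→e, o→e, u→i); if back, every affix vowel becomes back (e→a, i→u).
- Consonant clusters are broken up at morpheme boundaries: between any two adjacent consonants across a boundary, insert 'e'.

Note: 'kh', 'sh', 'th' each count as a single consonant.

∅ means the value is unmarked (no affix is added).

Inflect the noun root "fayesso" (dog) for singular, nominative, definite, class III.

fayessoutoshad

Attach case nominative -ut → fayessout.
Attach noun class class III -osh → fayessoutosh.
definiteness = definite: zero marking, form stays fayessoutosh.
Attach number singular -ed → fayessoutoshed.
Apply vowel harmony: fayessoutoshed → fayessoutoshad.
Epenthesis: no change.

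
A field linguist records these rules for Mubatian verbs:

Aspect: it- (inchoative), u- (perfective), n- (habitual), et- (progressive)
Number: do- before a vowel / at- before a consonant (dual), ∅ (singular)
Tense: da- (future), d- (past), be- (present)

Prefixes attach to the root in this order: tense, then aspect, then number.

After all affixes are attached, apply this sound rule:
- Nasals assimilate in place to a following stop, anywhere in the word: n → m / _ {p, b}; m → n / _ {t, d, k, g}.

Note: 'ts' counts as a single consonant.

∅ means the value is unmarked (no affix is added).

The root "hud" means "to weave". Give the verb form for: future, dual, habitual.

atndahud

Attach tense future da- → dahud.
Attach aspect habitual n- → ndahud.
Attach number dual at- (before consonant 'n') → atndahud.
Nasal assimilation: no change.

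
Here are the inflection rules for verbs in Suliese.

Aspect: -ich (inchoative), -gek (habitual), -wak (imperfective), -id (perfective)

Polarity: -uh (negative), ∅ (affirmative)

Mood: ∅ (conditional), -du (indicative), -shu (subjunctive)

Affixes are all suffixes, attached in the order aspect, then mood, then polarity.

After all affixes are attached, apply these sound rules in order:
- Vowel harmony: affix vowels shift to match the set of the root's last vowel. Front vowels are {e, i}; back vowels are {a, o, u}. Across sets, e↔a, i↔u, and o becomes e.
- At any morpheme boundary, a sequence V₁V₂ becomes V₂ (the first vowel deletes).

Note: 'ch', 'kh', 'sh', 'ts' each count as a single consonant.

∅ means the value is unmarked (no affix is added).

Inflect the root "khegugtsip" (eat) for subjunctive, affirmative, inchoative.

Attach aspect inchoative -ich → khegugtsipich.
Attach mood subjunctive -shu → khegugtsipichshu.
polarity = affirmative: zero marking, form stays khegugtsipichshu.
Apply vowel harmony: khegugtsipichshu → khegugtsipichshi.
Vowel deletion: no change.

khegugtsipichshi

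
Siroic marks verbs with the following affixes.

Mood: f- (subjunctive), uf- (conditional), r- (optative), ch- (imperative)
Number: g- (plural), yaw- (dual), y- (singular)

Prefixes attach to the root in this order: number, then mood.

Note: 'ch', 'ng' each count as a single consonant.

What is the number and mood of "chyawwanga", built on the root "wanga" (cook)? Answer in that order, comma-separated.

Segment: ch-yaw-wanga.
number: yaw- → dual.
mood: ch- → imperative.

dual, imperative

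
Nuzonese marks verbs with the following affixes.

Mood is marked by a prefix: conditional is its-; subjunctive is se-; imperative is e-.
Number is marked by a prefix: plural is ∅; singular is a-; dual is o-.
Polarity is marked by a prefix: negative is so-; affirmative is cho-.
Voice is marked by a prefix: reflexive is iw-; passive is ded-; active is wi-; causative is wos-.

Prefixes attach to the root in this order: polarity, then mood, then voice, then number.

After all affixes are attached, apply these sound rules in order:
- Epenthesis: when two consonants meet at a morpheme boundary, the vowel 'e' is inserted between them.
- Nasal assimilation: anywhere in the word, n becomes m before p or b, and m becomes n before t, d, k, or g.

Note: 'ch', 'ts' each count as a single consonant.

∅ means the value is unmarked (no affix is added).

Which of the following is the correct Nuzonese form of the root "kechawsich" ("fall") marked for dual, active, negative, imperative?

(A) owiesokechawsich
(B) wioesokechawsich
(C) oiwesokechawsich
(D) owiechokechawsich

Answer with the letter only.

Attach polarity negative so- → sokechawsich.
Attach mood imperative e- → esokechawsich.
Attach voice active wi- → wiesokechawsich.
Attach number dual o- → owiesokechawsich.
Epenthesis: no change.
Nasal assimilation: no change.
So the correct form is owiesokechawsich, option (A).
(D) owiechokechawsich is wrong: it uses affirmative instead of negative for polarity.
(B) wioesokechawsich is wrong: it has the affixes in the wrong order.
(C) oiwesokechawsich is wrong: it uses reflexive instead of active for voice.

A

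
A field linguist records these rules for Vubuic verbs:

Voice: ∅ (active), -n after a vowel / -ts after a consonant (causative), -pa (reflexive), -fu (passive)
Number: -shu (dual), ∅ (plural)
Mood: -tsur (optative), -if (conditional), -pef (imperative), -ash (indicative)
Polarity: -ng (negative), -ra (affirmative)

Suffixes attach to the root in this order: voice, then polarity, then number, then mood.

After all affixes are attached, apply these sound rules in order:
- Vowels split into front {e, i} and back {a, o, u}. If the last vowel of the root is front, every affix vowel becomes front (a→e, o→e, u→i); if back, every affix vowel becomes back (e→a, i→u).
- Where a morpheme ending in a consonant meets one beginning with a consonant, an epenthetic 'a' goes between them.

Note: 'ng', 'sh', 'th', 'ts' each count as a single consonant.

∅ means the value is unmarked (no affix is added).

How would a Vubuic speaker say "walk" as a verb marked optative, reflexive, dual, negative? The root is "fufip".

fufipapengashitsir

Attach voice reflexive -pa → fufippa.
Attach polarity negative -ng → fufippang.
Attach number dual -shu → fufippangshu.
Attach mood optative -tsur → fufippangshutsur.
Apply vowel harmony: fufippangshutsur → fufippengshitsir.
Apply epenthesis: fufippengshitsir → fufipapengashitsir.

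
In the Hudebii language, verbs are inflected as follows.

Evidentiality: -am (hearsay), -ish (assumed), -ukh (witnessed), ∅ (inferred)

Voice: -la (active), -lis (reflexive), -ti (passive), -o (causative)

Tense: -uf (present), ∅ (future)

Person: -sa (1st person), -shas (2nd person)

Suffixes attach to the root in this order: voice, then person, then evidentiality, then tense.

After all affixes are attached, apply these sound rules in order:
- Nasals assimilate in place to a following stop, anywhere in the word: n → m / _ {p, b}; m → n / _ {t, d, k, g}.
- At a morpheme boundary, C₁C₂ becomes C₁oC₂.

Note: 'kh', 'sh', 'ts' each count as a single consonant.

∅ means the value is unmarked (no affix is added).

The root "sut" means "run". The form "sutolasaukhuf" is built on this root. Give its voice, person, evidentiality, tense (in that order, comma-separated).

active, 1st person, witnessed, present

Segment: sut-la-sa-ukh-uf.
voice: -la → active.
person: -sa → 1st person.
evidentiality: -ukh → witnessed.
tense: -uf → present.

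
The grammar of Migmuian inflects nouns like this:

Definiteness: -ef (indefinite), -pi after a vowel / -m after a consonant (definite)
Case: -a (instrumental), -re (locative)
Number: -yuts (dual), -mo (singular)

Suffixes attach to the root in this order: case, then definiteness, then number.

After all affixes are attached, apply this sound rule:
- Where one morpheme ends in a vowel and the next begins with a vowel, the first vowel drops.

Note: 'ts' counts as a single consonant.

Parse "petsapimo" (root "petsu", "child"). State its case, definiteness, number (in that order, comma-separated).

instrumental, definite, singular

Segment: petsu-a-pi-mo.
case: -a → instrumental.
definiteness: -pi/m → definite.
number: -mo → singular.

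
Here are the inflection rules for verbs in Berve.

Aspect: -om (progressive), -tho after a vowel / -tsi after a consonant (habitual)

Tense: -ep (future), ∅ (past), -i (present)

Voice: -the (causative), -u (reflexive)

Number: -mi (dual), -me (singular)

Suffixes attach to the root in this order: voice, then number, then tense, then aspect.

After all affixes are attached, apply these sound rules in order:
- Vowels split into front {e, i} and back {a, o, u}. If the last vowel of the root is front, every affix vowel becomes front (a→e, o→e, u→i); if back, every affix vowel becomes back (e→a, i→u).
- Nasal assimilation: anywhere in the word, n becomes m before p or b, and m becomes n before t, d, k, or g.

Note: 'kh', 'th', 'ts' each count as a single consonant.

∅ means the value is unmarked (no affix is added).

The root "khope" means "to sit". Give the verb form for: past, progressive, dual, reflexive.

Attach voice reflexive -u → khopeu.
Attach number dual -mi → khopeumi.
tense = past: zero marking, form stays khopeumi.
Attach aspect progressive -om → khopeumiom.
Apply vowel harmony: khopeumiom → khopeimiem.
Nasal assimilation: no change.

khopeimiem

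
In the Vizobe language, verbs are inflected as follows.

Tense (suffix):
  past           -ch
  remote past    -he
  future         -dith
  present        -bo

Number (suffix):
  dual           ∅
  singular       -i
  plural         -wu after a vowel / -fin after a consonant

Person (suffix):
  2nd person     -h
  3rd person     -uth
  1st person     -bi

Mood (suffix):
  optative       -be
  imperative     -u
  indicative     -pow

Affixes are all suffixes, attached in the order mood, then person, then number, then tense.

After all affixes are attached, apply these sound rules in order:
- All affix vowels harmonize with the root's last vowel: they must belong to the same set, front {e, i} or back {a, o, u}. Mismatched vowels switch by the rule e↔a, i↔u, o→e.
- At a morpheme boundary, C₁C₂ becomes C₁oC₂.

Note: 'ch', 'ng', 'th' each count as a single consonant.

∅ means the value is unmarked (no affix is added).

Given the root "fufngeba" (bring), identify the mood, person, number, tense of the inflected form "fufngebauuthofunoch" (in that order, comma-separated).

Segment: fufngeba-u-uth-fin-ch.
mood: -u → imperative.
person: -uth → 3rd person.
number: -wu/fin → plural.
tense: -ch → past.

imperative, 3rd person, plural, past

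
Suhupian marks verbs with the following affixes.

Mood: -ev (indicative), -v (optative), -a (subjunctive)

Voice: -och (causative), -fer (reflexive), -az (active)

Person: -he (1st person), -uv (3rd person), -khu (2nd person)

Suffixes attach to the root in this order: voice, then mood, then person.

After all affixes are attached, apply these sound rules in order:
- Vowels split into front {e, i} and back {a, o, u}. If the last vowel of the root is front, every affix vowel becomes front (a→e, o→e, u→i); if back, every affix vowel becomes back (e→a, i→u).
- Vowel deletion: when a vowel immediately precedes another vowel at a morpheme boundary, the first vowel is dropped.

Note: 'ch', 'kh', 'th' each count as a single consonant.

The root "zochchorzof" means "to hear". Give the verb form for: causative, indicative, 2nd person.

zochchorzofochavkhu

Attach voice causative -och → zochchorzofoch.
Attach mood indicative -ev → zochchorzofochev.
Attach person 2nd person -khu → zochchorzofochevkhu.
Apply vowel harmony: zochchorzofochevkhu → zochchorzofochavkhu.
Vowel deletion: no change.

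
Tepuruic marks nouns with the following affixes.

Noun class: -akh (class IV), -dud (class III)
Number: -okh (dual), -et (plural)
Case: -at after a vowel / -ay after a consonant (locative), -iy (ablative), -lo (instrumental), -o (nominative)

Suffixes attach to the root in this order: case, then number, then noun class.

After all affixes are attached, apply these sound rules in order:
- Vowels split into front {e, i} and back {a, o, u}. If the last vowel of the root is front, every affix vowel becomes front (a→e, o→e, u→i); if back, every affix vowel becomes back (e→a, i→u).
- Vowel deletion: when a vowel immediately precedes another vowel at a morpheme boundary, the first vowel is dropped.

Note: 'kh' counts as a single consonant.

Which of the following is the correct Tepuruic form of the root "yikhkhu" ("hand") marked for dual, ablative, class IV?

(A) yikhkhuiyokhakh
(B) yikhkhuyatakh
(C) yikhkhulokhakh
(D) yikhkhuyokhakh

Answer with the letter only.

Attach case ablative -iy → yikhkhuiy.
Attach number dual -okh → yikhkhuiyokh.
Attach noun class class IV -akh → yikhkhuiyokhakh.
Apply vowel harmony: yikhkhuiyokhakh → yikhkhuuyokhakh.
Apply vowel deletion: yikhkhuuyokhakh → yikhkhuyokhakh.
So the correct form is yikhkhuyokhakh, option (D).
(C) yikhkhulokhakh is wrong: it uses instrumental instead of ablative for case.
(B) yikhkhuyatakh is wrong: it uses plural instead of dual for number.
(A) yikhkhuiyokhakh is wrong: it fails to apply the sound rule(s).

D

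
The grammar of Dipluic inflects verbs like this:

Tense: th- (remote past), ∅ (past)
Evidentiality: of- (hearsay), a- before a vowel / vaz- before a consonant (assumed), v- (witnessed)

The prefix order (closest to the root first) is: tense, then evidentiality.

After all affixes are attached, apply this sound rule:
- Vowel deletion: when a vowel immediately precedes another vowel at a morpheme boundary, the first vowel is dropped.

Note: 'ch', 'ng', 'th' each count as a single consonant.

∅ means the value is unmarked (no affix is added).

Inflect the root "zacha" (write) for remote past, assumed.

Attach tense remote past th- → thzacha.
Attach evidentiality assumed vaz- (before consonant 'th') → vazthzacha.
Vowel deletion: no change.

vazthzacha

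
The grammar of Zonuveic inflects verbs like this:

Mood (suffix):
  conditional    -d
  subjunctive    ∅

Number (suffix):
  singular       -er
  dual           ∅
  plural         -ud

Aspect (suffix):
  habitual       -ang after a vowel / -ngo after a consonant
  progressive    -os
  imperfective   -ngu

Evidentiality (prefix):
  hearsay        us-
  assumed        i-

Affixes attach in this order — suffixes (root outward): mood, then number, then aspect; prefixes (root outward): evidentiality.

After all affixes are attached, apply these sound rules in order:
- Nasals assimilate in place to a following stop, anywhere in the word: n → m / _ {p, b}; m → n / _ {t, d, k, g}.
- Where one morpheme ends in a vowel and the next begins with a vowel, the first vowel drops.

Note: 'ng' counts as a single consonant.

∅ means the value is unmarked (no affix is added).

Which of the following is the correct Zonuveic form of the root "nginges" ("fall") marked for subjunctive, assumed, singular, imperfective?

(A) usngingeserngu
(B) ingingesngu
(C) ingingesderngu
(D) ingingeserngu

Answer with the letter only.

D

Attach evidentiality assumed i- → inginges.
mood = subjunctive: zero marking, form stays inginges.
Attach number singular -er → ingingeser.
Attach aspect imperfective -ngu → ingingeserngu.
Nasal assimilation: no change.
Vowel deletion: no change.
So the correct form is ingingeserngu, option (D).
(A) usngingeserngu is wrong: it uses hearsay instead of assumed for evidentiality.
(C) ingingesderngu is wrong: it uses conditional instead of subjunctive for mood.
(B) ingingesngu is wrong: it uses dual instead of singular for number.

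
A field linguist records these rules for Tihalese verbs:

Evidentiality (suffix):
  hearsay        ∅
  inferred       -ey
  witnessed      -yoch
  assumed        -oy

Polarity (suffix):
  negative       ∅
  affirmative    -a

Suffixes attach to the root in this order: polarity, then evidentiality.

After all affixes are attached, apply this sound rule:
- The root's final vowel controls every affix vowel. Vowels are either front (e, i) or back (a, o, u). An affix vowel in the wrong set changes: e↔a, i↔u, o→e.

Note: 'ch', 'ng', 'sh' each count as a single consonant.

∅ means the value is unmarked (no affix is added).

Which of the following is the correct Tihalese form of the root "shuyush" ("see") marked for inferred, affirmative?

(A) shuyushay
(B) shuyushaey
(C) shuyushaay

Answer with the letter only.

Attach polarity affirmative -a → shuyusha.
Attach evidentiality inferred -ey → shuyushaey.
Apply vowel harmony: shuyushaey → shuyushaay.
So the correct form is shuyushaay, option (C).
(B) shuyushaey is wrong: it fails to apply the sound rule(s).
(A) shuyushay is wrong: it uses negative instead of affirmative for polarity.

C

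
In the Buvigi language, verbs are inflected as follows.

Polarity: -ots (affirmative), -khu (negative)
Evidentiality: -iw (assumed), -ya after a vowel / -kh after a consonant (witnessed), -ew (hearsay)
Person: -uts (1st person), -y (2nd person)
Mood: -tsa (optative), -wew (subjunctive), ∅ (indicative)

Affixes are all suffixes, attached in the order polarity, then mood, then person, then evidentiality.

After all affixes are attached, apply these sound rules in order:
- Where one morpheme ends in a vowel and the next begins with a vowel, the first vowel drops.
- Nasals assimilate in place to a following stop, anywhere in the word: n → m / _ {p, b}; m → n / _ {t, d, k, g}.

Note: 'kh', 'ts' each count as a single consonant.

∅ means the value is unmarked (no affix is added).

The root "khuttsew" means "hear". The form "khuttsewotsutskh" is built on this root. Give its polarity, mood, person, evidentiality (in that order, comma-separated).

affirmative, indicative, 1st person, witnessed

Segment: khuttsew-ots-uts-kh.
polarity: -ots → affirmative.
mood: ∅ → indicative.
person: -uts → 1st person.
evidentiality: -ya/kh → witnessed.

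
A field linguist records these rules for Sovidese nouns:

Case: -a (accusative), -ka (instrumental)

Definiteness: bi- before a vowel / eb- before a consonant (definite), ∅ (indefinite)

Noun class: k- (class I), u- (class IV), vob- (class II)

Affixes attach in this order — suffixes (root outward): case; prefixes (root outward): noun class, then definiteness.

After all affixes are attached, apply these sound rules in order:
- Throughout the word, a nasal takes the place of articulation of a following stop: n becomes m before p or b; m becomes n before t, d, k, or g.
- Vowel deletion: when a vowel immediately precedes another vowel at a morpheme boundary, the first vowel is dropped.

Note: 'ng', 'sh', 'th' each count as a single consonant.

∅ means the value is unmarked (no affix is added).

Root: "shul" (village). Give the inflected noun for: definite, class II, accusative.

ebvobshula

Attach noun class class II vob- → vobshul.
Attach definiteness definite eb- (before consonant 'v') → ebvobshul.
Attach case accusative -a → ebvobshula.
Nasal assimilation: no change.
Vowel deletion: no change.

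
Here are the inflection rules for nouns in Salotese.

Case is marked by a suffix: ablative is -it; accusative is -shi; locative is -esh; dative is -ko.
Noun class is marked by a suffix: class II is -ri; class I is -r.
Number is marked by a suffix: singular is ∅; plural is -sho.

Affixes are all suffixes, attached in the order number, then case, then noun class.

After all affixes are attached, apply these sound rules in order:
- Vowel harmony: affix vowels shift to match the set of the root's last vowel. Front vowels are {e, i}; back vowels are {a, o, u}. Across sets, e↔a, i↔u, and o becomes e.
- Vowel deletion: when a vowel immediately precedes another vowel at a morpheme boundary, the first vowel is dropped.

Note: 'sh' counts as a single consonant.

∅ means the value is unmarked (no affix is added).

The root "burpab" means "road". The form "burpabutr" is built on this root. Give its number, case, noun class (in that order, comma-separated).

singular, ablative, class I

Segment: burpab-it-r.
number: ∅ → singular.
case: -it → ablative.
noun class: -r → class I.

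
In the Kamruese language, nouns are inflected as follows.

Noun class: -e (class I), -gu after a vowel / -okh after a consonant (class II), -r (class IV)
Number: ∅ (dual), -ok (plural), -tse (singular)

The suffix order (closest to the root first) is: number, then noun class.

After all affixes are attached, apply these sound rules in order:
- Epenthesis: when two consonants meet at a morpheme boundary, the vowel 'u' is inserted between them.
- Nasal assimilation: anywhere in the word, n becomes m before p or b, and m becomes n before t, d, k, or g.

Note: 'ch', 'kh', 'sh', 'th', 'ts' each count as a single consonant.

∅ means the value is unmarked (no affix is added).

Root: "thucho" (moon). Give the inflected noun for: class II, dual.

thuchogu

number = dual: zero marking, form stays thucho.
Attach noun class class II -gu (after vowel 'o') → thuchogu.
Epenthesis: no change.
Nasal assimilation: no change.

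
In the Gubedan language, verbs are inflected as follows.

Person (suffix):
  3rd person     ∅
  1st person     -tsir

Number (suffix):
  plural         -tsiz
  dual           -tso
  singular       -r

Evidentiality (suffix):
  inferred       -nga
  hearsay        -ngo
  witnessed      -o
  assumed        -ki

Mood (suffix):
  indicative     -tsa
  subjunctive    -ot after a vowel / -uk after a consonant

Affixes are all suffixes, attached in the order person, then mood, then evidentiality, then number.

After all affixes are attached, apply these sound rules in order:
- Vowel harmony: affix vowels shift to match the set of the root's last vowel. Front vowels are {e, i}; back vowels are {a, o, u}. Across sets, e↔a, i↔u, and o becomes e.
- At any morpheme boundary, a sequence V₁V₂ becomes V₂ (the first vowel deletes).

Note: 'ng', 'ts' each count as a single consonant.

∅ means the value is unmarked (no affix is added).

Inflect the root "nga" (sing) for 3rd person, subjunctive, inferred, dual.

person = 3rd person: zero marking, form stays nga.
Attach mood subjunctive -ot (after vowel 'a') → ngaot.
Attach evidentiality inferred -nga → ngaotnga.
Attach number dual -tso → ngaotngatso.
Vowel harmony: no change.
Apply vowel deletion: ngaotngatso → ngotngatso.

ngotngatso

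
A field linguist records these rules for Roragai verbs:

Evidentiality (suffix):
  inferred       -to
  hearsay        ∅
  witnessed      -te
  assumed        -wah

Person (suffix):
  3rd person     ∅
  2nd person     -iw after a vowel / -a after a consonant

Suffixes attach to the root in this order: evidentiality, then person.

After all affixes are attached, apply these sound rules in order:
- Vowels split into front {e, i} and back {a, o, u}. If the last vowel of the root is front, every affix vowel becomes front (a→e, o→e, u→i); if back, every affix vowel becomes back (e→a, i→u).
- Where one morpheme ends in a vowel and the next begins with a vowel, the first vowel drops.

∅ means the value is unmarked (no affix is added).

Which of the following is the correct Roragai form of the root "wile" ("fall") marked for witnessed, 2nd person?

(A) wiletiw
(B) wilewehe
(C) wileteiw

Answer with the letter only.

A

Attach evidentiality witnessed -te → wilete.
Attach person 2nd person -iw (after vowel 'e') → wileteiw.
Vowel harmony: no change.
Apply vowel deletion: wileteiw → wiletiw.
So the correct form is wiletiw, option (A).
(C) wileteiw is wrong: it fails to apply the sound rule(s).
(B) wilewehe is wrong: it uses assumed instead of witnessed for evidentiality.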